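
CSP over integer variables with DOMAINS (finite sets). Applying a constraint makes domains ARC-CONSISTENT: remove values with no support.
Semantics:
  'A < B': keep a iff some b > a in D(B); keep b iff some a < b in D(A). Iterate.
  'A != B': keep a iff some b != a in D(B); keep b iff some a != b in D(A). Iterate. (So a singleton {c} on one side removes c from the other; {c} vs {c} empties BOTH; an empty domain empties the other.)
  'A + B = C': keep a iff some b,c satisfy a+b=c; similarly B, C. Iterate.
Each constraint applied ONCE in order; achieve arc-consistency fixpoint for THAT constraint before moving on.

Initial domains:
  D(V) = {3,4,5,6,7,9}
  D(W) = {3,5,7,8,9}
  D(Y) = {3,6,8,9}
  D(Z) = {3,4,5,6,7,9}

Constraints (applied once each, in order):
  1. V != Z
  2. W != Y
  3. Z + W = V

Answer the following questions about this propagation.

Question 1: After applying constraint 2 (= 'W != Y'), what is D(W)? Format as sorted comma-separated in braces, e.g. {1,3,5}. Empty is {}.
Constraint 1 (V != Z) on D(V)={3,4,5,6,7,9} D(Z)={3,4,5,6,7,9}: no change
Constraint 2 (W != Y) on D(W)={3,5,7,8,9} D(Y)={3,6,8,9}: no change
So after constraint 2: D(W) = {3,5,7,8,9}

Answer: {3,5,7,8,9}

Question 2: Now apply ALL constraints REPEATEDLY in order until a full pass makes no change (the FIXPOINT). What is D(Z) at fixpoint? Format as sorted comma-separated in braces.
Answer: {3,4,6}

Derivation:
pass 0 (initial): D(Z)={3,4,5,6,7,9}
pass 1: V {3,4,5,6,7,9}->{6,7,9}; W {3,5,7,8,9}->{3,5}; Z {3,4,5,6,7,9}->{3,4,6}
pass 2: no change
Fixpoint after 2 passes: D(Z) = {3,4,6}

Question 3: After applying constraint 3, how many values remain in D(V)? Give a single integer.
Constraint 1 (V != Z) on D(V)={3,4,5,6,7,9} D(Z)={3,4,5,6,7,9}: no change
Constraint 2 (W != Y) on D(W)={3,5,7,8,9} D(Y)={3,6,8,9}: no change
Constraint 3 (Z + W = V) on D(Z)={3,4,5,6,7,9} D(W)={3,5,7,8,9} D(V)={3,4,5,6,7,9}: Z {3,4,5,6,7,9}->{3,4,6}; W {3,5,7,8,9}->{3,5}; V {3,4,5,6,7,9}->{6,7,9}
So after constraint 3: D(V)={6,7,9}, size = 3

Answer: 3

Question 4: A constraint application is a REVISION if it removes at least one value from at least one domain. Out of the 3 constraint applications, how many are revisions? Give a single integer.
Answer: 1

Derivation:
Constraint 1 (V != Z) on D(V)={3,4,5,6,7,9} D(Z)={3,4,5,6,7,9}: no change => not a revision
Constraint 2 (W != Y) on D(W)={3,5,7,8,9} D(Y)={3,6,8,9}: no change => not a revision
Constraint 3 (Z + W = V) on D(Z)={3,4,5,6,7,9} D(W)={3,5,7,8,9} D(V)={3,4,5,6,7,9}: Z {3,4,5,6,7,9}->{3,4,6}; W {3,5,7,8,9}->{3,5}; V {3,4,5,6,7,9}->{6,7,9} => REVISION
Total revisions = 1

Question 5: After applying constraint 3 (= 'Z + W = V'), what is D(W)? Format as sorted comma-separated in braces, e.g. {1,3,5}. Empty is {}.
Answer: {3,5}

Derivation:
Constraint 1 (V != Z) on D(V)={3,4,5,6,7,9} D(Z)={3,4,5,6,7,9}: no change
Constraint 2 (W != Y) on D(W)={3,5,7,8,9} D(Y)={3,6,8,9}: no change
Constraint 3 (Z + W = V) on D(Z)={3,4,5,6,7,9} D(W)={3,5,7,8,9} D(V)={3,4,5,6,7,9}: Z {3,4,5,6,7,9}->{3,4,6}; W {3,5,7,8,9}->{3,5}; V {3,4,5,6,7,9}->{6,7,9}
So after constraint 3: D(W) = {3,5}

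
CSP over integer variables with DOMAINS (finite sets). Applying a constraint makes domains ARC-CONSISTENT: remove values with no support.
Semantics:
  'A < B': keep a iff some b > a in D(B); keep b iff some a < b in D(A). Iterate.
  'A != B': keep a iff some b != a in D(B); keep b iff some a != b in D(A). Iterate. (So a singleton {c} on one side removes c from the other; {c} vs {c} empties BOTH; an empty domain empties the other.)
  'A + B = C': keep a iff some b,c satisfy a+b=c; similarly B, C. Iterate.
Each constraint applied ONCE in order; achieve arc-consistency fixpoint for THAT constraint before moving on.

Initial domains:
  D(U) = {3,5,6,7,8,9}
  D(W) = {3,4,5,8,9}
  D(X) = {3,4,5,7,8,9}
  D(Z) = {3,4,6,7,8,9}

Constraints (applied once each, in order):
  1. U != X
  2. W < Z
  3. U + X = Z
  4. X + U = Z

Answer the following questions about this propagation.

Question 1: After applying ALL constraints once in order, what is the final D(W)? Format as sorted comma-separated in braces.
Constraint 1 (U != X) on D(U)={3,5,6,7,8,9} D(X)={3,4,5,7,8,9}: no change
Constraint 2 (W < Z) on D(W)={3,4,5,8,9} D(Z)={3,4,6,7,8,9}: W {3,4,5,8,9}->{3,4,5,8}; Z {3,4,6,7,8,9}->{4,6,7,8,9}
Constraint 3 (U + X = Z) on D(U)={3,5,6,7,8,9} D(X)={3,4,5,7,8,9} D(Z)={4,6,7,8,9}: U {3,5,6,7,8,9}->{3,5,6}; X {3,4,5,7,8,9}->{3,4,5}; Z {4,6,7,8,9}->{6,7,8,9}
Constraint 4 (X + U = Z) on D(X)={3,4,5} D(U)={3,5,6} D(Z)={6,7,8,9}: no change
So after all 4 constraints: D(W) = {3,4,5,8}

Answer: {3,4,5,8}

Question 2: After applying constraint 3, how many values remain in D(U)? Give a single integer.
Answer: 3

Derivation:
Constraint 1 (U != X) on D(U)={3,5,6,7,8,9} D(X)={3,4,5,7,8,9}: no change
Constraint 2 (W < Z) on D(W)={3,4,5,8,9} D(Z)={3,4,6,7,8,9}: W {3,4,5,8,9}->{3,4,5,8}; Z {3,4,6,7,8,9}->{4,6,7,8,9}
Constraint 3 (U + X = Z) on D(U)={3,5,6,7,8,9} D(X)={3,4,5,7,8,9} D(Z)={4,6,7,8,9}: U {3,5,6,7,8,9}->{3,5,6}; X {3,4,5,7,8,9}->{3,4,5}; Z {4,6,7,8,9}->{6,7,8,9}
So after constraint 3: D(U)={3,5,6}, size = 3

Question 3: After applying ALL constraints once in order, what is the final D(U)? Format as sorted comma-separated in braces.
Constraint 1 (U != X) on D(U)={3,5,6,7,8,9} D(X)={3,4,5,7,8,9}: no change
Constraint 2 (W < Z) on D(W)={3,4,5,8,9} D(Z)={3,4,6,7,8,9}: W {3,4,5,8,9}->{3,4,5,8}; Z {3,4,6,7,8,9}->{4,6,7,8,9}
Constraint 3 (U + X = Z) on D(U)={3,5,6,7,8,9} D(X)={3,4,5,7,8,9} D(Z)={4,6,7,8,9}: U {3,5,6,7,8,9}->{3,5,6}; X {3,4,5,7,8,9}->{3,4,5}; Z {4,6,7,8,9}->{6,7,8,9}
Constraint 4 (X + U = Z) on D(X)={3,4,5} D(U)={3,5,6} D(Z)={6,7,8,9}: no change
So after all 4 constraints: D(U) = {3,5,6}

Answer: {3,5,6}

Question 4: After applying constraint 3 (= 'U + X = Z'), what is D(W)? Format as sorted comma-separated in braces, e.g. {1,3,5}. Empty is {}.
Answer: {3,4,5,8}

Derivation:
Constraint 1 (U != X) on D(U)={3,5,6,7,8,9} D(X)={3,4,5,7,8,9}: no change
Constraint 2 (W < Z) on D(W)={3,4,5,8,9} D(Z)={3,4,6,7,8,9}: W {3,4,5,8,9}->{3,4,5,8}; Z {3,4,6,7,8,9}->{4,6,7,8,9}
Constraint 3 (U + X = Z) on D(U)={3,5,6,7,8,9} D(X)={3,4,5,7,8,9} D(Z)={4,6,7,8,9}: U {3,5,6,7,8,9}->{3,5,6}; X {3,4,5,7,8,9}->{3,4,5}; Z {4,6,7,8,9}->{6,7,8,9}
So after constraint 3: D(W) = {3,4,5,8}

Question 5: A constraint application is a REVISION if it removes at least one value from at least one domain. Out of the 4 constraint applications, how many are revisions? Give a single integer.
Answer: 2

Derivation:
Constraint 1 (U != X) on D(U)={3,5,6,7,8,9} D(X)={3,4,5,7,8,9}: no change => not a revision
Constraint 2 (W < Z) on D(W)={3,4,5,8,9} D(Z)={3,4,6,7,8,9}: W {3,4,5,8,9}->{3,4,5,8}; Z {3,4,6,7,8,9}->{4,6,7,8,9} => REVISION
Constraint 3 (U + X = Z) on D(U)={3,5,6,7,8,9} D(X)={3,4,5,7,8,9} D(Z)={4,6,7,8,9}: U {3,5,6,7,8,9}->{3,5,6}; X {3,4,5,7,8,9}->{3,4,5}; Z {4,6,7,8,9}->{6,7,8,9} => REVISION
Constraint 4 (X + U = Z) on D(X)={3,4,5} D(U)={3,5,6} D(Z)={6,7,8,9}: no change => not a revision
Total revisions = 2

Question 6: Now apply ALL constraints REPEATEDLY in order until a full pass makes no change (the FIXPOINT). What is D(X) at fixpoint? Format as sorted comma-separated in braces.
pass 0 (initial): D(X)={3,4,5,7,8,9}
pass 1: U {3,5,6,7,8,9}->{3,5,6}; W {3,4,5,8,9}->{3,4,5,8}; X {3,4,5,7,8,9}->{3,4,5}; Z {3,4,6,7,8,9}->{6,7,8,9}
pass 2: no change
Fixpoint after 2 passes: D(X) = {3,4,5}

Answer: {3,4,5}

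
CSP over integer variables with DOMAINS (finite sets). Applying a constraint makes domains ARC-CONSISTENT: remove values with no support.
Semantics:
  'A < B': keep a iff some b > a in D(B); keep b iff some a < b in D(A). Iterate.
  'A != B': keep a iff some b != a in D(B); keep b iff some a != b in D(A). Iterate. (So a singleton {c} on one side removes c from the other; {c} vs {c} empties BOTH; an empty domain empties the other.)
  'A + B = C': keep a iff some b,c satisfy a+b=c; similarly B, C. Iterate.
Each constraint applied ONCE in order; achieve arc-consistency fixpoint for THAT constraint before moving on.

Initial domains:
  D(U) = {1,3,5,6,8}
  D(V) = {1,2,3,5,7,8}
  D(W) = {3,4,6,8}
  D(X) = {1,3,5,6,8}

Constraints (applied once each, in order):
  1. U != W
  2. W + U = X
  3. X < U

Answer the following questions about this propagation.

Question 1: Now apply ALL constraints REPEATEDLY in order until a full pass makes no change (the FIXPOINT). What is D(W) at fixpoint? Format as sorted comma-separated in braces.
Answer: {}

Derivation:
pass 0 (initial): D(W)={3,4,6,8}
pass 1: U {1,3,5,6,8}->{}; W {3,4,6,8}->{3,4}; X {1,3,5,6,8}->{}
pass 2: W {3,4}->{}
pass 3: no change
Fixpoint after 3 passes: D(W) = {}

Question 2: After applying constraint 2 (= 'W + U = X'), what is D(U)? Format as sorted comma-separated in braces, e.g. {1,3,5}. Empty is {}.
Answer: {1,3,5}

Derivation:
Constraint 1 (U != W) on D(U)={1,3,5,6,8} D(W)={3,4,6,8}: no change
Constraint 2 (W + U = X) on D(W)={3,4,6,8} D(U)={1,3,5,6,8} D(X)={1,3,5,6,8}: W {3,4,6,8}->{3,4}; U {1,3,5,6,8}->{1,3,5}; X {1,3,5,6,8}->{5,6,8}
So after constraint 2: D(U) = {1,3,5}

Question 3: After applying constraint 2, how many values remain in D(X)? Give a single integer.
Answer: 3

Derivation:
Constraint 1 (U != W) on D(U)={1,3,5,6,8} D(W)={3,4,6,8}: no change
Constraint 2 (W + U = X) on D(W)={3,4,6,8} D(U)={1,3,5,6,8} D(X)={1,3,5,6,8}: W {3,4,6,8}->{3,4}; U {1,3,5,6,8}->{1,3,5}; X {1,3,5,6,8}->{5,6,8}
So after constraint 2: D(X)={5,6,8}, size = 3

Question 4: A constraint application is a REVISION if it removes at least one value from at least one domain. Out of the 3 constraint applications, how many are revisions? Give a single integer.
Constraint 1 (U != W) on D(U)={1,3,5,6,8} D(W)={3,4,6,8}: no change => not a revision
Constraint 2 (W + U = X) on D(W)={3,4,6,8} D(U)={1,3,5,6,8} D(X)={1,3,5,6,8}: W {3,4,6,8}->{3,4}; U {1,3,5,6,8}->{1,3,5}; X {1,3,5,6,8}->{5,6,8} => REVISION
Constraint 3 (X < U) on D(X)={5,6,8} D(U)={1,3,5}: X {5,6,8}->{}; U {1,3,5}->{} => REVISION
Total revisions = 2

Answer: 2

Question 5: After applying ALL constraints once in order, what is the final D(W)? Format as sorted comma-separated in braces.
Constraint 1 (U != W) on D(U)={1,3,5,6,8} D(W)={3,4,6,8}: no change
Constraint 2 (W + U = X) on D(W)={3,4,6,8} D(U)={1,3,5,6,8} D(X)={1,3,5,6,8}: W {3,4,6,8}->{3,4}; U {1,3,5,6,8}->{1,3,5}; X {1,3,5,6,8}->{5,6,8}
Constraint 3 (X < U) on D(X)={5,6,8} D(U)={1,3,5}: X {5,6,8}->{}; U {1,3,5}->{}
So after all 3 constraints: D(W) = {3,4}

Answer: {3,4}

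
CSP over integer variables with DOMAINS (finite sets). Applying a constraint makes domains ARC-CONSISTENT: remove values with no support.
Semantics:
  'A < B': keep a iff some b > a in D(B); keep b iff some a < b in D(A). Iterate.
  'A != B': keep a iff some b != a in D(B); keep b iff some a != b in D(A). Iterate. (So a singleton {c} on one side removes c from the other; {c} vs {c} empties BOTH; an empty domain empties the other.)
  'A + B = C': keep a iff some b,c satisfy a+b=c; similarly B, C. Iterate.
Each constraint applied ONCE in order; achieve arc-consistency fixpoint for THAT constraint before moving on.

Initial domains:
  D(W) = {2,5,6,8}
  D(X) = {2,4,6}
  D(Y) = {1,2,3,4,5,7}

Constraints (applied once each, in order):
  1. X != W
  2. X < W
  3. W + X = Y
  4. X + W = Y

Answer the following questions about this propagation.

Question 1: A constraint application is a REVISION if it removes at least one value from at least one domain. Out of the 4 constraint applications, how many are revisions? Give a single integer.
Constraint 1 (X != W) on D(X)={2,4,6} D(W)={2,5,6,8}: no change => not a revision
Constraint 2 (X < W) on D(X)={2,4,6} D(W)={2,5,6,8}: W {2,5,6,8}->{5,6,8} => REVISION
Constraint 3 (W + X = Y) on D(W)={5,6,8} D(X)={2,4,6} D(Y)={1,2,3,4,5,7}: W {5,6,8}->{5}; X {2,4,6}->{2}; Y {1,2,3,4,5,7}->{7} => REVISION
Constraint 4 (X + W = Y) on D(X)={2} D(W)={5} D(Y)={7}: no change => not a revision
Total revisions = 2

Answer: 2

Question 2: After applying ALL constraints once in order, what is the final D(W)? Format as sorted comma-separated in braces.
Constraint 1 (X != W) on D(X)={2,4,6} D(W)={2,5,6,8}: no change
Constraint 2 (X < W) on D(X)={2,4,6} D(W)={2,5,6,8}: W {2,5,6,8}->{5,6,8}
Constraint 3 (W + X = Y) on D(W)={5,6,8} D(X)={2,4,6} D(Y)={1,2,3,4,5,7}: W {5,6,8}->{5}; X {2,4,6}->{2}; Y {1,2,3,4,5,7}->{7}
Constraint 4 (X + W = Y) on D(X)={2} D(W)={5} D(Y)={7}: no change
So after all 4 constraints: D(W) = {5}

Answer: {5}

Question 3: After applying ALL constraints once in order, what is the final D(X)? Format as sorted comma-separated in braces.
Constraint 1 (X != W) on D(X)={2,4,6} D(W)={2,5,6,8}: no change
Constraint 2 (X < W) on D(X)={2,4,6} D(W)={2,5,6,8}: W {2,5,6,8}->{5,6,8}
Constraint 3 (W + X = Y) on D(W)={5,6,8} D(X)={2,4,6} D(Y)={1,2,3,4,5,7}: W {5,6,8}->{5}; X {2,4,6}->{2}; Y {1,2,3,4,5,7}->{7}
Constraint 4 (X + W = Y) on D(X)={2} D(W)={5} D(Y)={7}: no change
So after all 4 constraints: D(X) = {2}

Answer: {2}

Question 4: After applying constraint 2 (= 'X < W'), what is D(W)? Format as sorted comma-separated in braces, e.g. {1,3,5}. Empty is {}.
Answer: {5,6,8}

Derivation:
Constraint 1 (X != W) on D(X)={2,4,6} D(W)={2,5,6,8}: no change
Constraint 2 (X < W) on D(X)={2,4,6} D(W)={2,5,6,8}: W {2,5,6,8}->{5,6,8}
So after constraint 2: D(W) = {5,6,8}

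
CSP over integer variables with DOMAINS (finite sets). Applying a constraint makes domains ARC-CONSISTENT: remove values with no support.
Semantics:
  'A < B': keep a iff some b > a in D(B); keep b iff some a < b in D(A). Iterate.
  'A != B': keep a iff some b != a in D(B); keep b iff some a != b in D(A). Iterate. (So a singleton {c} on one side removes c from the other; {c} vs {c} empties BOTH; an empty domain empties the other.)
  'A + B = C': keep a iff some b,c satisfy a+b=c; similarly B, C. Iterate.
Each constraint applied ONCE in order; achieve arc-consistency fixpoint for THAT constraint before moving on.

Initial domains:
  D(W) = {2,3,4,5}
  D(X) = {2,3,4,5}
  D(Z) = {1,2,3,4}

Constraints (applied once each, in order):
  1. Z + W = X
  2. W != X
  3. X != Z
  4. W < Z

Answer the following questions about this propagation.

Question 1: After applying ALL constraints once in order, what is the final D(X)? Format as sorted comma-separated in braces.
Answer: {3,4,5}

Derivation:
Constraint 1 (Z + W = X) on D(Z)={1,2,3,4} D(W)={2,3,4,5} D(X)={2,3,4,5}: Z {1,2,3,4}->{1,2,3}; W {2,3,4,5}->{2,3,4}; X {2,3,4,5}->{3,4,5}
Constraint 2 (W != X) on D(W)={2,3,4} D(X)={3,4,5}: no change
Constraint 3 (X != Z) on D(X)={3,4,5} D(Z)={1,2,3}: no change
Constraint 4 (W < Z) on D(W)={2,3,4} D(Z)={1,2,3}: W {2,3,4}->{2}; Z {1,2,3}->{3}
So after all 4 constraints: D(X) = {3,4,5}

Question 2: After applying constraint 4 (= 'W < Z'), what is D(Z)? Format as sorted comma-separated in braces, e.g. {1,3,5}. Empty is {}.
Constraint 1 (Z + W = X) on D(Z)={1,2,3,4} D(W)={2,3,4,5} D(X)={2,3,4,5}: Z {1,2,3,4}->{1,2,3}; W {2,3,4,5}->{2,3,4}; X {2,3,4,5}->{3,4,5}
Constraint 2 (W != X) on D(W)={2,3,4} D(X)={3,4,5}: no change
Constraint 3 (X != Z) on D(X)={3,4,5} D(Z)={1,2,3}: no change
Constraint 4 (W < Z) on D(W)={2,3,4} D(Z)={1,2,3}: W {2,3,4}->{2}; Z {1,2,3}->{3}
So after constraint 4: D(Z) = {3}

Answer: {3}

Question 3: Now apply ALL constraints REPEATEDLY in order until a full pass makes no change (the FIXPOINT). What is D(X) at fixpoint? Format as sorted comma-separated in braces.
Answer: {5}

Derivation:
pass 0 (initial): D(X)={2,3,4,5}
pass 1: W {2,3,4,5}->{2}; X {2,3,4,5}->{3,4,5}; Z {1,2,3,4}->{3}
pass 2: X {3,4,5}->{5}
pass 3: no change
Fixpoint after 3 passes: D(X) = {5}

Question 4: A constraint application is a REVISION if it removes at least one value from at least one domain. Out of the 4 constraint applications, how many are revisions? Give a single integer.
Answer: 2

Derivation:
Constraint 1 (Z + W = X) on D(Z)={1,2,3,4} D(W)={2,3,4,5} D(X)={2,3,4,5}: Z {1,2,3,4}->{1,2,3}; W {2,3,4,5}->{2,3,4}; X {2,3,4,5}->{3,4,5} => REVISION
Constraint 2 (W != X) on D(W)={2,3,4} D(X)={3,4,5}: no change => not a revision
Constraint 3 (X != Z) on D(X)={3,4,5} D(Z)={1,2,3}: no change => not a revision
Constraint 4 (W < Z) on D(W)={2,3,4} D(Z)={1,2,3}: W {2,3,4}->{2}; Z {1,2,3}->{3} => REVISION
Total revisions = 2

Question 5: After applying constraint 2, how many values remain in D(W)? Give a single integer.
Answer: 3

Derivation:
Constraint 1 (Z + W = X) on D(Z)={1,2,3,4} D(W)={2,3,4,5} D(X)={2,3,4,5}: Z {1,2,3,4}->{1,2,3}; W {2,3,4,5}->{2,3,4}; X {2,3,4,5}->{3,4,5}
Constraint 2 (W != X) on D(W)={2,3,4} D(X)={3,4,5}: no change
So after constraint 2: D(W)={2,3,4}, size = 3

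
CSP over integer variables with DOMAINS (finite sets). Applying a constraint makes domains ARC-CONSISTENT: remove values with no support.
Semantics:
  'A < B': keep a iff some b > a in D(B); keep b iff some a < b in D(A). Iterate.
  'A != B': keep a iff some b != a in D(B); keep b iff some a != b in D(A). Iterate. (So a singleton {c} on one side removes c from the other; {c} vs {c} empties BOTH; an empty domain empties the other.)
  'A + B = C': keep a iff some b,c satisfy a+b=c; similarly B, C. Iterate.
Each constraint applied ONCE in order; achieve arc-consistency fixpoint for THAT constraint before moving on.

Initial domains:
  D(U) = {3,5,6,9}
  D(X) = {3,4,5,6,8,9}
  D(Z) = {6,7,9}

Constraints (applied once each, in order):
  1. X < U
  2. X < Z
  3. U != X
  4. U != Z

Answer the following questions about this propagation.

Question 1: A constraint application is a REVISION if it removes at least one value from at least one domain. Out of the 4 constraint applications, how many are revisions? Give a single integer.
Answer: 1

Derivation:
Constraint 1 (X < U) on D(X)={3,4,5,6,8,9} D(U)={3,5,6,9}: X {3,4,5,6,8,9}->{3,4,5,6,8}; U {3,5,6,9}->{5,6,9} => REVISION
Constraint 2 (X < Z) on D(X)={3,4,5,6,8} D(Z)={6,7,9}: no change => not a revision
Constraint 3 (U != X) on D(U)={5,6,9} D(X)={3,4,5,6,8}: no change => not a revision
Constraint 4 (U != Z) on D(U)={5,6,9} D(Z)={6,7,9}: no change => not a revision
Total revisions = 1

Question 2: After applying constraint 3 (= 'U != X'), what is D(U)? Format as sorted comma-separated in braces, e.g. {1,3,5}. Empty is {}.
Constraint 1 (X < U) on D(X)={3,4,5,6,8,9} D(U)={3,5,6,9}: X {3,4,5,6,8,9}->{3,4,5,6,8}; U {3,5,6,9}->{5,6,9}
Constraint 2 (X < Z) on D(X)={3,4,5,6,8} D(Z)={6,7,9}: no change
Constraint 3 (U != X) on D(U)={5,6,9} D(X)={3,4,5,6,8}: no change
So after constraint 3: D(U) = {5,6,9}

Answer: {5,6,9}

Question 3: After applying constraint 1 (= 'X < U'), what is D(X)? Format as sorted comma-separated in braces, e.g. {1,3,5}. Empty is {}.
Constraint 1 (X < U) on D(X)={3,4,5,6,8,9} D(U)={3,5,6,9}: X {3,4,5,6,8,9}->{3,4,5,6,8}; U {3,5,6,9}->{5,6,9}
So after constraint 1: D(X) = {3,4,5,6,8}

Answer: {3,4,5,6,8}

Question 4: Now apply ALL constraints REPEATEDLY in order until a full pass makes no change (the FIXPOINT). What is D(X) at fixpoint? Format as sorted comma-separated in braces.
Answer: {3,4,5,6,8}

Derivation:
pass 0 (initial): D(X)={3,4,5,6,8,9}
pass 1: U {3,5,6,9}->{5,6,9}; X {3,4,5,6,8,9}->{3,4,5,6,8}
pass 2: no change
Fixpoint after 2 passes: D(X) = {3,4,5,6,8}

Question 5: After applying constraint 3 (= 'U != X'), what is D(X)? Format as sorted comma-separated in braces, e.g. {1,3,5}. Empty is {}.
Constraint 1 (X < U) on D(X)={3,4,5,6,8,9} D(U)={3,5,6,9}: X {3,4,5,6,8,9}->{3,4,5,6,8}; U {3,5,6,9}->{5,6,9}
Constraint 2 (X < Z) on D(X)={3,4,5,6,8} D(Z)={6,7,9}: no change
Constraint 3 (U != X) on D(U)={5,6,9} D(X)={3,4,5,6,8}: no change
So after constraint 3: D(X) = {3,4,5,6,8}

Answer: {3,4,5,6,8}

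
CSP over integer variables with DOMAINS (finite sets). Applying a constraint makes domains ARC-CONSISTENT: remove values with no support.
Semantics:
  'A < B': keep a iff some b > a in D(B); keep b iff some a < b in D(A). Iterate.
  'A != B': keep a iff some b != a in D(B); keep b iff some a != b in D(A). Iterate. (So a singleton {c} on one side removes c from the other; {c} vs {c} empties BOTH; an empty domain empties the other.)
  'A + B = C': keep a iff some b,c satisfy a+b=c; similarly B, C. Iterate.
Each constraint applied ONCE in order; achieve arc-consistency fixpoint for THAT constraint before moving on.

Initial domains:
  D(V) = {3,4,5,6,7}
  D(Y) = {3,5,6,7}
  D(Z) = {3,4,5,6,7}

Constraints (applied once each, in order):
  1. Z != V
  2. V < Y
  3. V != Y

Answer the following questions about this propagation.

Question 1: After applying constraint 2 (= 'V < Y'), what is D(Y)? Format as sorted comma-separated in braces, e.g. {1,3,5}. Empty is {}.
Constraint 1 (Z != V) on D(Z)={3,4,5,6,7} D(V)={3,4,5,6,7}: no change
Constraint 2 (V < Y) on D(V)={3,4,5,6,7} D(Y)={3,5,6,7}: V {3,4,5,6,7}->{3,4,5,6}; Y {3,5,6,7}->{5,6,7}
So after constraint 2: D(Y) = {5,6,7}

Answer: {5,6,7}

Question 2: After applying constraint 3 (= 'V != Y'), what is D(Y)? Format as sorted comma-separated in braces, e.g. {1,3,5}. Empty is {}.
Answer: {5,6,7}

Derivation:
Constraint 1 (Z != V) on D(Z)={3,4,5,6,7} D(V)={3,4,5,6,7}: no change
Constraint 2 (V < Y) on D(V)={3,4,5,6,7} D(Y)={3,5,6,7}: V {3,4,5,6,7}->{3,4,5,6}; Y {3,5,6,7}->{5,6,7}
Constraint 3 (V != Y) on D(V)={3,4,5,6} D(Y)={5,6,7}: no change
So after constraint 3: D(Y) = {5,6,7}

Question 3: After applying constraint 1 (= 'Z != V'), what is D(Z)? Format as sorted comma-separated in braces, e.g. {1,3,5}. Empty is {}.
Constraint 1 (Z != V) on D(Z)={3,4,5,6,7} D(V)={3,4,5,6,7}: no change
So after constraint 1: D(Z) = {3,4,5,6,7}

Answer: {3,4,5,6,7}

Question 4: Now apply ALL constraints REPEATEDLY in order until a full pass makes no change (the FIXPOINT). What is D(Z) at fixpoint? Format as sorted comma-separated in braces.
pass 0 (initial): D(Z)={3,4,5,6,7}
pass 1: V {3,4,5,6,7}->{3,4,5,6}; Y {3,5,6,7}->{5,6,7}
pass 2: no change
Fixpoint after 2 passes: D(Z) = {3,4,5,6,7}

Answer: {3,4,5,6,7}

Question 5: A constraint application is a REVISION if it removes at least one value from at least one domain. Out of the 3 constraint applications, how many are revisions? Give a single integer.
Constraint 1 (Z != V) on D(Z)={3,4,5,6,7} D(V)={3,4,5,6,7}: no change => not a revision
Constraint 2 (V < Y) on D(V)={3,4,5,6,7} D(Y)={3,5,6,7}: V {3,4,5,6,7}->{3,4,5,6}; Y {3,5,6,7}->{5,6,7} => REVISION
Constraint 3 (V != Y) on D(V)={3,4,5,6} D(Y)={5,6,7}: no change => not a revision
Total revisions = 1

Answer: 1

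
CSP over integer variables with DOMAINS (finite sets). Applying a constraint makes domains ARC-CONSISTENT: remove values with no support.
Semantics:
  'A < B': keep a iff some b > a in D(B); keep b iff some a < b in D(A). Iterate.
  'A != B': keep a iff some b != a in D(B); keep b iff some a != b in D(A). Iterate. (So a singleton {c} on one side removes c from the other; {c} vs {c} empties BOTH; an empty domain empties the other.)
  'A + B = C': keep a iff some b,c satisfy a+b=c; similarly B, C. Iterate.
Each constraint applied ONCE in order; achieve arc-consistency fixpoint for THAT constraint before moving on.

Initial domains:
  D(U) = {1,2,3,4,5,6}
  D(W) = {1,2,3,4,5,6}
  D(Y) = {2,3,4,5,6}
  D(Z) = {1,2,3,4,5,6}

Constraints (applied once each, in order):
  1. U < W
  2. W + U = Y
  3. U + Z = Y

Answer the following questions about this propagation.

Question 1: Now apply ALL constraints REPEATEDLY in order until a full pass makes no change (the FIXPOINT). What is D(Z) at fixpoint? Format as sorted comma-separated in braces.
pass 0 (initial): D(Z)={1,2,3,4,5,6}
pass 1: U {1,2,3,4,5,6}->{1,2,3,4}; W {1,2,3,4,5,6}->{2,3,4,5}; Y {2,3,4,5,6}->{3,4,5,6}; Z {1,2,3,4,5,6}->{1,2,3,4,5}
pass 2: no change
Fixpoint after 2 passes: D(Z) = {1,2,3,4,5}

Answer: {1,2,3,4,5}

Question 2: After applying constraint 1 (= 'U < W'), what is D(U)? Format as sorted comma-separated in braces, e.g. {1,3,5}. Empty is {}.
Answer: {1,2,3,4,5}

Derivation:
Constraint 1 (U < W) on D(U)={1,2,3,4,5,6} D(W)={1,2,3,4,5,6}: U {1,2,3,4,5,6}->{1,2,3,4,5}; W {1,2,3,4,5,6}->{2,3,4,5,6}
So after constraint 1: D(U) = {1,2,3,4,5}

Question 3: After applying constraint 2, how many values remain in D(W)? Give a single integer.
Constraint 1 (U < W) on D(U)={1,2,3,4,5,6} D(W)={1,2,3,4,5,6}: U {1,2,3,4,5,6}->{1,2,3,4,5}; W {1,2,3,4,5,6}->{2,3,4,5,6}
Constraint 2 (W + U = Y) on D(W)={2,3,4,5,6} D(U)={1,2,3,4,5} D(Y)={2,3,4,5,6}: W {2,3,4,5,6}->{2,3,4,5}; U {1,2,3,4,5}->{1,2,3,4}; Y {2,3,4,5,6}->{3,4,5,6}
So after constraint 2: D(W)={2,3,4,5}, size = 4

Answer: 4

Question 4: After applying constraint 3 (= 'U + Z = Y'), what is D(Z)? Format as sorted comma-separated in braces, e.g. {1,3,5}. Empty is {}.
Constraint 1 (U < W) on D(U)={1,2,3,4,5,6} D(W)={1,2,3,4,5,6}: U {1,2,3,4,5,6}->{1,2,3,4,5}; W {1,2,3,4,5,6}->{2,3,4,5,6}
Constraint 2 (W + U = Y) on D(W)={2,3,4,5,6} D(U)={1,2,3,4,5} D(Y)={2,3,4,5,6}: W {2,3,4,5,6}->{2,3,4,5}; U {1,2,3,4,5}->{1,2,3,4}; Y {2,3,4,5,6}->{3,4,5,6}
Constraint 3 (U + Z = Y) on D(U)={1,2,3,4} D(Z)={1,2,3,4,5,6} D(Y)={3,4,5,6}: Z {1,2,3,4,5,6}->{1,2,3,4,5}
So after constraint 3: D(Z) = {1,2,3,4,5}

Answer: {1,2,3,4,5}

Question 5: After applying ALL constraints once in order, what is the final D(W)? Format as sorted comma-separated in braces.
Answer: {2,3,4,5}

Derivation:
Constraint 1 (U < W) on D(U)={1,2,3,4,5,6} D(W)={1,2,3,4,5,6}: U {1,2,3,4,5,6}->{1,2,3,4,5}; W {1,2,3,4,5,6}->{2,3,4,5,6}
Constraint 2 (W + U = Y) on D(W)={2,3,4,5,6} D(U)={1,2,3,4,5} D(Y)={2,3,4,5,6}: W {2,3,4,5,6}->{2,3,4,5}; U {1,2,3,4,5}->{1,2,3,4}; Y {2,3,4,5,6}->{3,4,5,6}
Constraint 3 (U + Z = Y) on D(U)={1,2,3,4} D(Z)={1,2,3,4,5,6} D(Y)={3,4,5,6}: Z {1,2,3,4,5,6}->{1,2,3,4,5}
So after all 3 constraints: D(W) = {2,3,4,5}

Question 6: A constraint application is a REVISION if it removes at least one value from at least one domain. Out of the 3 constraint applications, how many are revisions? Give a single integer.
Constraint 1 (U < W) on D(U)={1,2,3,4,5,6} D(W)={1,2,3,4,5,6}: U {1,2,3,4,5,6}->{1,2,3,4,5}; W {1,2,3,4,5,6}->{2,3,4,5,6} => REVISION
Constraint 2 (W + U = Y) on D(W)={2,3,4,5,6} D(U)={1,2,3,4,5} D(Y)={2,3,4,5,6}: W {2,3,4,5,6}->{2,3,4,5}; U {1,2,3,4,5}->{1,2,3,4}; Y {2,3,4,5,6}->{3,4,5,6} => REVISION
Constraint 3 (U + Z = Y) on D(U)={1,2,3,4} D(Z)={1,2,3,4,5,6} D(Y)={3,4,5,6}: Z {1,2,3,4,5,6}->{1,2,3,4,5} => REVISION
Total revisions = 3

Answer: 3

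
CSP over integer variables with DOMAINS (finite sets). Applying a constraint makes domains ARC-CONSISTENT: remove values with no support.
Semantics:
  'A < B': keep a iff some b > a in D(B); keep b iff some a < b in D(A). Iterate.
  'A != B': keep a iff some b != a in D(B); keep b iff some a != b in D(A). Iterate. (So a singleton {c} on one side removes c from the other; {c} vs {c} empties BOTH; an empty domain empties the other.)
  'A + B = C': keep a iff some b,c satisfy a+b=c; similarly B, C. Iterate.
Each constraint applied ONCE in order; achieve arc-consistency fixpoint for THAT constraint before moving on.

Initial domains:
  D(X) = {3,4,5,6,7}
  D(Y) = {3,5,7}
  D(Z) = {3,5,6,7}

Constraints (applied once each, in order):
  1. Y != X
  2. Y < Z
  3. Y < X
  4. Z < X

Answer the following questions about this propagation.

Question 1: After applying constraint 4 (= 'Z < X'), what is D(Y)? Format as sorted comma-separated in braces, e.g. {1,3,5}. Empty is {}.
Constraint 1 (Y != X) on D(Y)={3,5,7} D(X)={3,4,5,6,7}: no change
Constraint 2 (Y < Z) on D(Y)={3,5,7} D(Z)={3,5,6,7}: Y {3,5,7}->{3,5}; Z {3,5,6,7}->{5,6,7}
Constraint 3 (Y < X) on D(Y)={3,5} D(X)={3,4,5,6,7}: X {3,4,5,6,7}->{4,5,6,7}
Constraint 4 (Z < X) on D(Z)={5,6,7} D(X)={4,5,6,7}: Z {5,6,7}->{5,6}; X {4,5,6,7}->{6,7}
So after constraint 4: D(Y) = {3,5}

Answer: {3,5}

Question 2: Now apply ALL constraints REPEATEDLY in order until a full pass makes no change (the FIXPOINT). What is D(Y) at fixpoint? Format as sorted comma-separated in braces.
pass 0 (initial): D(Y)={3,5,7}
pass 1: X {3,4,5,6,7}->{6,7}; Y {3,5,7}->{3,5}; Z {3,5,6,7}->{5,6}
pass 2: no change
Fixpoint after 2 passes: D(Y) = {3,5}

Answer: {3,5}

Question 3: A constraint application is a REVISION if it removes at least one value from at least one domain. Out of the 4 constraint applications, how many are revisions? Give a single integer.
Constraint 1 (Y != X) on D(Y)={3,5,7} D(X)={3,4,5,6,7}: no change => not a revision
Constraint 2 (Y < Z) on D(Y)={3,5,7} D(Z)={3,5,6,7}: Y {3,5,7}->{3,5}; Z {3,5,6,7}->{5,6,7} => REVISION
Constraint 3 (Y < X) on D(Y)={3,5} D(X)={3,4,5,6,7}: X {3,4,5,6,7}->{4,5,6,7} => REVISION
Constraint 4 (Z < X) on D(Z)={5,6,7} D(X)={4,5,6,7}: Z {5,6,7}->{5,6}; X {4,5,6,7}->{6,7} => REVISION
Total revisions = 3

Answer: 3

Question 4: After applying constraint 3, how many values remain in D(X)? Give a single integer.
Constraint 1 (Y != X) on D(Y)={3,5,7} D(X)={3,4,5,6,7}: no change
Constraint 2 (Y < Z) on D(Y)={3,5,7} D(Z)={3,5,6,7}: Y {3,5,7}->{3,5}; Z {3,5,6,7}->{5,6,7}
Constraint 3 (Y < X) on D(Y)={3,5} D(X)={3,4,5,6,7}: X {3,4,5,6,7}->{4,5,6,7}
So after constraint 3: D(X)={4,5,6,7}, size = 4

Answer: 4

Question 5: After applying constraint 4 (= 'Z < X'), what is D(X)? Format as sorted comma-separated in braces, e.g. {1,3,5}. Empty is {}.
Answer: {6,7}

Derivation:
Constraint 1 (Y != X) on D(Y)={3,5,7} D(X)={3,4,5,6,7}: no change
Constraint 2 (Y < Z) on D(Y)={3,5,7} D(Z)={3,5,6,7}: Y {3,5,7}->{3,5}; Z {3,5,6,7}->{5,6,7}
Constraint 3 (Y < X) on D(Y)={3,5} D(X)={3,4,5,6,7}: X {3,4,5,6,7}->{4,5,6,7}
Constraint 4 (Z < X) on D(Z)={5,6,7} D(X)={4,5,6,7}: Z {5,6,7}->{5,6}; X {4,5,6,7}->{6,7}
So after constraint 4: D(X) = {6,7}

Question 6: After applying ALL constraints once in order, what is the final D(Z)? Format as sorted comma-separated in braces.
Constraint 1 (Y != X) on D(Y)={3,5,7} D(X)={3,4,5,6,7}: no change
Constraint 2 (Y < Z) on D(Y)={3,5,7} D(Z)={3,5,6,7}: Y {3,5,7}->{3,5}; Z {3,5,6,7}->{5,6,7}
Constraint 3 (Y < X) on D(Y)={3,5} D(X)={3,4,5,6,7}: X {3,4,5,6,7}->{4,5,6,7}
Constraint 4 (Z < X) on D(Z)={5,6,7} D(X)={4,5,6,7}: Z {5,6,7}->{5,6}; X {4,5,6,7}->{6,7}
So after all 4 constraints: D(Z) = {5,6}

Answer: {5,6}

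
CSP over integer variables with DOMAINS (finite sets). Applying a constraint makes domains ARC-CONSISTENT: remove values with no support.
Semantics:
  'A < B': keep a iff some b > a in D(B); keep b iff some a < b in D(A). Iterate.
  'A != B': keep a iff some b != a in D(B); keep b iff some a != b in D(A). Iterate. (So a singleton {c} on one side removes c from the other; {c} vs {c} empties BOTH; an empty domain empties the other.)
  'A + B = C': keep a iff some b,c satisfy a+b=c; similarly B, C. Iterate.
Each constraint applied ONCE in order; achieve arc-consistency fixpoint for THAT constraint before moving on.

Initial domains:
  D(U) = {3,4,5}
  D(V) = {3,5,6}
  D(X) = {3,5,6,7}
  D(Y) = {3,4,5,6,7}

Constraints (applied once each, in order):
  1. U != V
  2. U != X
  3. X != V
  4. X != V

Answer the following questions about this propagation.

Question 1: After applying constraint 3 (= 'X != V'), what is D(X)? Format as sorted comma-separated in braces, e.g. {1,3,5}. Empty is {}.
Answer: {3,5,6,7}

Derivation:
Constraint 1 (U != V) on D(U)={3,4,5} D(V)={3,5,6}: no change
Constraint 2 (U != X) on D(U)={3,4,5} D(X)={3,5,6,7}: no change
Constraint 3 (X != V) on D(X)={3,5,6,7} D(V)={3,5,6}: no change
So after constraint 3: D(X) = {3,5,6,7}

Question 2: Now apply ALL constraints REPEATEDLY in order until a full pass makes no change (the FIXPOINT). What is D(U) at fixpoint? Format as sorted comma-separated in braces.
Answer: {3,4,5}

Derivation:
pass 0 (initial): D(U)={3,4,5}
pass 1: no change
Fixpoint after 1 passes: D(U) = {3,4,5}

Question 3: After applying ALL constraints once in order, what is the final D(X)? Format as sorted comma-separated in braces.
Answer: {3,5,6,7}

Derivation:
Constraint 1 (U != V) on D(U)={3,4,5} D(V)={3,5,6}: no change
Constraint 2 (U != X) on D(U)={3,4,5} D(X)={3,5,6,7}: no change
Constraint 3 (X != V) on D(X)={3,5,6,7} D(V)={3,5,6}: no change
Constraint 4 (X != V) on D(X)={3,5,6,7} D(V)={3,5,6}: no change
So after all 4 constraints: D(X) = {3,5,6,7}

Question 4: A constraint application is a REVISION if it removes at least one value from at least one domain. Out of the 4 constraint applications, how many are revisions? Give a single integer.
Constraint 1 (U != V) on D(U)={3,4,5} D(V)={3,5,6}: no change => not a revision
Constraint 2 (U != X) on D(U)={3,4,5} D(X)={3,5,6,7}: no change => not a revision
Constraint 3 (X != V) on D(X)={3,5,6,7} D(V)={3,5,6}: no change => not a revision
Constraint 4 (X != V) on D(X)={3,5,6,7} D(V)={3,5,6}: no change => not a revision
Total revisions = 0

Answer: 0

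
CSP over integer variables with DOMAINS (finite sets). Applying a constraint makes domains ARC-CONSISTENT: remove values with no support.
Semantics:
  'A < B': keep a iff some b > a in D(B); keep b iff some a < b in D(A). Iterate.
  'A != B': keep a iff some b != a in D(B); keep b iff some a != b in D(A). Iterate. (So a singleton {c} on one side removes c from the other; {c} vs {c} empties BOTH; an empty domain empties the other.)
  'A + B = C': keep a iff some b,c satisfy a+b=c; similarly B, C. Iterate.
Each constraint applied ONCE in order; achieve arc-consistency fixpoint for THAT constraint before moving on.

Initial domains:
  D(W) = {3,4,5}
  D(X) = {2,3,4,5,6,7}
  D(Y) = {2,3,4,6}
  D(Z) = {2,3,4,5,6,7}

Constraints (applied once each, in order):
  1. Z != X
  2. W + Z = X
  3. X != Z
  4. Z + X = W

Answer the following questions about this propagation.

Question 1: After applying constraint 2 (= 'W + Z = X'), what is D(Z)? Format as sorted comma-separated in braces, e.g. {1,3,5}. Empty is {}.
Answer: {2,3,4}

Derivation:
Constraint 1 (Z != X) on D(Z)={2,3,4,5,6,7} D(X)={2,3,4,5,6,7}: no change
Constraint 2 (W + Z = X) on D(W)={3,4,5} D(Z)={2,3,4,5,6,7} D(X)={2,3,4,5,6,7}: Z {2,3,4,5,6,7}->{2,3,4}; X {2,3,4,5,6,7}->{5,6,7}
So after constraint 2: D(Z) = {2,3,4}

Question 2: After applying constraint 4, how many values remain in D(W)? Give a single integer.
Constraint 1 (Z != X) on D(Z)={2,3,4,5,6,7} D(X)={2,3,4,5,6,7}: no change
Constraint 2 (W + Z = X) on D(W)={3,4,5} D(Z)={2,3,4,5,6,7} D(X)={2,3,4,5,6,7}: Z {2,3,4,5,6,7}->{2,3,4}; X {2,3,4,5,6,7}->{5,6,7}
Constraint 3 (X != Z) on D(X)={5,6,7} D(Z)={2,3,4}: no change
Constraint 4 (Z + X = W) on D(Z)={2,3,4} D(X)={5,6,7} D(W)={3,4,5}: Z {2,3,4}->{}; X {5,6,7}->{}; W {3,4,5}->{}
So after constraint 4: D(W)={}, size = 0

Answer: 0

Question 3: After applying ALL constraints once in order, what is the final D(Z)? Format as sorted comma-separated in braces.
Constraint 1 (Z != X) on D(Z)={2,3,4,5,6,7} D(X)={2,3,4,5,6,7}: no change
Constraint 2 (W + Z = X) on D(W)={3,4,5} D(Z)={2,3,4,5,6,7} D(X)={2,3,4,5,6,7}: Z {2,3,4,5,6,7}->{2,3,4}; X {2,3,4,5,6,7}->{5,6,7}
Constraint 3 (X != Z) on D(X)={5,6,7} D(Z)={2,3,4}: no change
Constraint 4 (Z + X = W) on D(Z)={2,3,4} D(X)={5,6,7} D(W)={3,4,5}: Z {2,3,4}->{}; X {5,6,7}->{}; W {3,4,5}->{}
So after all 4 constraints: D(Z) = {}

Answer: {}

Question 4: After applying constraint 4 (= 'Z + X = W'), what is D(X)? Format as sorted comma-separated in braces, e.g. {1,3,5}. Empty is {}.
Constraint 1 (Z != X) on D(Z)={2,3,4,5,6,7} D(X)={2,3,4,5,6,7}: no change
Constraint 2 (W + Z = X) on D(W)={3,4,5} D(Z)={2,3,4,5,6,7} D(X)={2,3,4,5,6,7}: Z {2,3,4,5,6,7}->{2,3,4}; X {2,3,4,5,6,7}->{5,6,7}
Constraint 3 (X != Z) on D(X)={5,6,7} D(Z)={2,3,4}: no change
Constraint 4 (Z + X = W) on D(Z)={2,3,4} D(X)={5,6,7} D(W)={3,4,5}: Z {2,3,4}->{}; X {5,6,7}->{}; W {3,4,5}->{}
So after constraint 4: D(X) = {}

Answer: {}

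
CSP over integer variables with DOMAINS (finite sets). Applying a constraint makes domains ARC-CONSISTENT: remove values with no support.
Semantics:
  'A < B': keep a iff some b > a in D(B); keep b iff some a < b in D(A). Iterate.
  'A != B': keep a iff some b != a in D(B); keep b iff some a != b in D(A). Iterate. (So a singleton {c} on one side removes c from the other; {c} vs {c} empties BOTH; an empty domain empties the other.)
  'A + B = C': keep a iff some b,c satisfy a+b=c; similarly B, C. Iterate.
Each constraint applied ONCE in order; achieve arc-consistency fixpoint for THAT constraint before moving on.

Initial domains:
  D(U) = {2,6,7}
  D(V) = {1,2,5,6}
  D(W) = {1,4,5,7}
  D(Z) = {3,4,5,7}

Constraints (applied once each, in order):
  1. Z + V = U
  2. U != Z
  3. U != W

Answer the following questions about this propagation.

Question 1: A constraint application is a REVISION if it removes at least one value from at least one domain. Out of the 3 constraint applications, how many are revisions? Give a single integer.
Answer: 1

Derivation:
Constraint 1 (Z + V = U) on D(Z)={3,4,5,7} D(V)={1,2,5,6} D(U)={2,6,7}: Z {3,4,5,7}->{4,5}; V {1,2,5,6}->{1,2}; U {2,6,7}->{6,7} => REVISION
Constraint 2 (U != Z) on D(U)={6,7} D(Z)={4,5}: no change => not a revision
Constraint 3 (U != W) on D(U)={6,7} D(W)={1,4,5,7}: no change => not a revision
Total revisions = 1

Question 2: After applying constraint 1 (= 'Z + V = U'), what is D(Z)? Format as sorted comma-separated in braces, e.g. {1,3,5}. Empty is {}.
Constraint 1 (Z + V = U) on D(Z)={3,4,5,7} D(V)={1,2,5,6} D(U)={2,6,7}: Z {3,4,5,7}->{4,5}; V {1,2,5,6}->{1,2}; U {2,6,7}->{6,7}
So after constraint 1: D(Z) = {4,5}

Answer: {4,5}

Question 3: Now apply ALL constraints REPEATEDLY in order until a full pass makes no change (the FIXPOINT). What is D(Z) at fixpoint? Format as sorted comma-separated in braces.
pass 0 (initial): D(Z)={3,4,5,7}
pass 1: U {2,6,7}->{6,7}; V {1,2,5,6}->{1,2}; Z {3,4,5,7}->{4,5}
pass 2: no change
Fixpoint after 2 passes: D(Z) = {4,5}

Answer: {4,5}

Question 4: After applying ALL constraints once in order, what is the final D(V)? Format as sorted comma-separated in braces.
Constraint 1 (Z + V = U) on D(Z)={3,4,5,7} D(V)={1,2,5,6} D(U)={2,6,7}: Z {3,4,5,7}->{4,5}; V {1,2,5,6}->{1,2}; U {2,6,7}->{6,7}
Constraint 2 (U != Z) on D(U)={6,7} D(Z)={4,5}: no change
Constraint 3 (U != W) on D(U)={6,7} D(W)={1,4,5,7}: no change
So after all 3 constraints: D(V) = {1,2}

Answer: {1,2}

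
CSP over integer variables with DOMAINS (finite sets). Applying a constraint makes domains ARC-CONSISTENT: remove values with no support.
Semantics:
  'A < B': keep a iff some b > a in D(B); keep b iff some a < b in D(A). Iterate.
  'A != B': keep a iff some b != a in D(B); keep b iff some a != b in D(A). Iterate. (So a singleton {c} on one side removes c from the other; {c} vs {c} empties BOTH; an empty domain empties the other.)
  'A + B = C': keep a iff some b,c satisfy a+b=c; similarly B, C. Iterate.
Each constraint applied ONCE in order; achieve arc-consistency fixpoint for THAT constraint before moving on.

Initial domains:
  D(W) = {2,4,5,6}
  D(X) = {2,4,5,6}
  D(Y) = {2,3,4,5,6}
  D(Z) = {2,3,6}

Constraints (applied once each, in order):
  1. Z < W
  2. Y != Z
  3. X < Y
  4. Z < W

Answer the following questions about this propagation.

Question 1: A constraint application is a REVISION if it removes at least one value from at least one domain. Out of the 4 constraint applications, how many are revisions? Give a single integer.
Constraint 1 (Z < W) on D(Z)={2,3,6} D(W)={2,4,5,6}: Z {2,3,6}->{2,3}; W {2,4,5,6}->{4,5,6} => REVISION
Constraint 2 (Y != Z) on D(Y)={2,3,4,5,6} D(Z)={2,3}: no change => not a revision
Constraint 3 (X < Y) on D(X)={2,4,5,6} D(Y)={2,3,4,5,6}: X {2,4,5,6}->{2,4,5}; Y {2,3,4,5,6}->{3,4,5,6} => REVISION
Constraint 4 (Z < W) on D(Z)={2,3} D(W)={4,5,6}: no change => not a revision
Total revisions = 2

Answer: 2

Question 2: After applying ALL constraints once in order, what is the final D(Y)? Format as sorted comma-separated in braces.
Answer: {3,4,5,6}

Derivation:
Constraint 1 (Z < W) on D(Z)={2,3,6} D(W)={2,4,5,6}: Z {2,3,6}->{2,3}; W {2,4,5,6}->{4,5,6}
Constraint 2 (Y != Z) on D(Y)={2,3,4,5,6} D(Z)={2,3}: no change
Constraint 3 (X < Y) on D(X)={2,4,5,6} D(Y)={2,3,4,5,6}: X {2,4,5,6}->{2,4,5}; Y {2,3,4,5,6}->{3,4,5,6}
Constraint 4 (Z < W) on D(Z)={2,3} D(W)={4,5,6}: no change
So after all 4 constraints: D(Y) = {3,4,5,6}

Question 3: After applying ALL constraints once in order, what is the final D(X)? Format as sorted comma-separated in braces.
Constraint 1 (Z < W) on D(Z)={2,3,6} D(W)={2,4,5,6}: Z {2,3,6}->{2,3}; W {2,4,5,6}->{4,5,6}
Constraint 2 (Y != Z) on D(Y)={2,3,4,5,6} D(Z)={2,3}: no change
Constraint 3 (X < Y) on D(X)={2,4,5,6} D(Y)={2,3,4,5,6}: X {2,4,5,6}->{2,4,5}; Y {2,3,4,5,6}->{3,4,5,6}
Constraint 4 (Z < W) on D(Z)={2,3} D(W)={4,5,6}: no change
So after all 4 constraints: D(X) = {2,4,5}

Answer: {2,4,5}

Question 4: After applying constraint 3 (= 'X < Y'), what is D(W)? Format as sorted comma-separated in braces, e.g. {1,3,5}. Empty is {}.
Constraint 1 (Z < W) on D(Z)={2,3,6} D(W)={2,4,5,6}: Z {2,3,6}->{2,3}; W {2,4,5,6}->{4,5,6}
Constraint 2 (Y != Z) on D(Y)={2,3,4,5,6} D(Z)={2,3}: no change
Constraint 3 (X < Y) on D(X)={2,4,5,6} D(Y)={2,3,4,5,6}: X {2,4,5,6}->{2,4,5}; Y {2,3,4,5,6}->{3,4,5,6}
So after constraint 3: D(W) = {4,5,6}

Answer: {4,5,6}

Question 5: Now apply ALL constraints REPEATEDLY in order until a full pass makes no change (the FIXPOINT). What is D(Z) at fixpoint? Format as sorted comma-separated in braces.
Answer: {2,3}

Derivation:
pass 0 (initial): D(Z)={2,3,6}
pass 1: W {2,4,5,6}->{4,5,6}; X {2,4,5,6}->{2,4,5}; Y {2,3,4,5,6}->{3,4,5,6}; Z {2,3,6}->{2,3}
pass 2: no change
Fixpoint after 2 passes: D(Z) = {2,3}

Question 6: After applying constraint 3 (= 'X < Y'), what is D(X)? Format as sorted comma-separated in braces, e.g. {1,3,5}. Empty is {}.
Constraint 1 (Z < W) on D(Z)={2,3,6} D(W)={2,4,5,6}: Z {2,3,6}->{2,3}; W {2,4,5,6}->{4,5,6}
Constraint 2 (Y != Z) on D(Y)={2,3,4,5,6} D(Z)={2,3}: no change
Constraint 3 (X < Y) on D(X)={2,4,5,6} D(Y)={2,3,4,5,6}: X {2,4,5,6}->{2,4,5}; Y {2,3,4,5,6}->{3,4,5,6}
So after constraint 3: D(X) = {2,4,5}

Answer: {2,4,5}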